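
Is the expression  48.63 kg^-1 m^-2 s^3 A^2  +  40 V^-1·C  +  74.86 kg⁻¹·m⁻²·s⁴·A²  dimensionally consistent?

No

Reduce each to base SI dimensions:
  48.63 kg^-1 m^-2 s^3 A^2:  kg⁻¹·m⁻²·s³·A²
  40 V^-1·C:  C·V⁻¹ = s·A·(J·C⁻¹)⁻¹ = kg⁻¹·m⁻²·s⁴·A²
  74.86 kg⁻¹·m⁻²·s⁴·A²:  kg⁻¹·m⁻²·s⁴·A²
The terms do not share a single dimension (kg⁻¹·m⁻²·s³·A² vs kg⁻¹·m⁻²·s⁴·A²).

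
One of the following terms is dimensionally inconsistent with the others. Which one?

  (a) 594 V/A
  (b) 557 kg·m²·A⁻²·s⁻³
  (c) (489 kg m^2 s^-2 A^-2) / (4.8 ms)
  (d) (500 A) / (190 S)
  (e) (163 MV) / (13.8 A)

(d)

Reduce each to base SI dimensions:
  (a) V·A⁻¹ = J·C⁻¹·A⁻¹ = kg·m²·s⁻³·A⁻²
  (b) kg·m²·s⁻³·A⁻²
  (c) [kg·m²·s⁻²·A⁻²] / [s] = kg·m²·s⁻³·A⁻²
  (d) [A] / [kg⁻¹·m⁻²·s³·A²] = kg·m²·s⁻³·A⁻¹
  (e) [kg·m²·s⁻³·A⁻¹] / [A] = kg·m²·s⁻³·A⁻²
All reduce to kg·m²·s⁻³·A⁻² except (d), which is kg·m²·s⁻³·A⁻¹.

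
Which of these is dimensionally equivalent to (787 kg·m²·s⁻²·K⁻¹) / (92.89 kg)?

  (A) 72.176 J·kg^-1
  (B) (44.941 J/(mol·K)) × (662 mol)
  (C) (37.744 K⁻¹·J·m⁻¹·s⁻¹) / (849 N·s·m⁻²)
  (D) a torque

Reference: [kg·m²·s⁻²·K⁻¹] / [kg] = m²·s⁻²·K⁻¹.
Each option:
  (A) J·kg⁻¹ = N·m·kg⁻¹ = m²·s⁻²
  (B) [kg·m²·s⁻²·K⁻¹·mol⁻¹] · [mol] = kg·m²·s⁻²·K⁻¹
  (C) [kg·m·s⁻³·K⁻¹] / [kg·m⁻¹·s⁻¹] = m²·s⁻²·K⁻¹  ← same
  (D) [torque] = kg·m²·s⁻²
Only (C) matches m²·s⁻²·K⁻¹.

(C)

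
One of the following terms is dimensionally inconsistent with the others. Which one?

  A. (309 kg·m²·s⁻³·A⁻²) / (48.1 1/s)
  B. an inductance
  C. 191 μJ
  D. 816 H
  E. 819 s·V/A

Work out the base dimensions of each:
  A. [kg·m²·s⁻³·A⁻²] / [s⁻¹] = kg·m²·s⁻²·A⁻²
  B. [inductance] = kg·m²·s⁻²·A⁻²
  C. J = N·m = kg·m²·s⁻²
  D. H = V·s·A⁻¹ = kg·m²·s⁻²·A⁻²
  E. V·s·A⁻¹ = J·C⁻¹·s·A⁻¹ = kg·m²·s⁻²·A⁻²
All reduce to kg·m²·s⁻²·A⁻² except C., which is kg·m²·s⁻².

C.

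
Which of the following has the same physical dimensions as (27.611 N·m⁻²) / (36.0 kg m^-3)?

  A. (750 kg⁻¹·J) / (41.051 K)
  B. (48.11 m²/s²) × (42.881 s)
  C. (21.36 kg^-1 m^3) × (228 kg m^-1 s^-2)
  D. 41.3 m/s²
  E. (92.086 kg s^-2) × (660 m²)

Reference: [kg·m⁻¹·s⁻²] / [kg·m⁻³] = m²·s⁻².
Each option:
  A. [m²·s⁻²] / [K] = m²·s⁻²·K⁻¹
  B. [m²·s⁻²] · [s] = m²·s⁻¹
  C. [kg⁻¹·m³] · [kg·m⁻¹·s⁻²] = m²·s⁻²  ← same
  D. m·s⁻²
  E. [kg·s⁻²] · [m²] = kg·m²·s⁻²
Only C. matches m²·s⁻².

C.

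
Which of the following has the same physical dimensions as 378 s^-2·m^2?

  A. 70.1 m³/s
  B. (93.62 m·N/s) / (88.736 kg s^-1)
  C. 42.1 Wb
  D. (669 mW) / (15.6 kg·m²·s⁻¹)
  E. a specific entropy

Reference: m²·s⁻².
Each option:
  A. m³·s⁻¹
  B. [kg·m²·s⁻³] / [kg·s⁻¹] = m²·s⁻²  ← same
  C. Wb = V·s = kg·m²·s⁻²·A⁻¹
  D. [kg·m²·s⁻³] / [kg·m²·s⁻¹] = s⁻²
  E. [specific entropy] = m²·s⁻²·K⁻¹
Only B. matches m²·s⁻².

B.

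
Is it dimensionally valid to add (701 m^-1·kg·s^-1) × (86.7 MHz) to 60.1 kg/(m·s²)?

Expand each in SI base units:
  (701 m^-1·kg·s^-1) × (86.7 MHz):  [kg·m⁻¹·s⁻¹] · [s⁻¹] = kg·m⁻¹·s⁻²
  60.1 kg/(m·s²):  kg·m⁻¹·s⁻²
Both are kg·m⁻¹·s⁻², so they have the same dimensions and can be added.

Yes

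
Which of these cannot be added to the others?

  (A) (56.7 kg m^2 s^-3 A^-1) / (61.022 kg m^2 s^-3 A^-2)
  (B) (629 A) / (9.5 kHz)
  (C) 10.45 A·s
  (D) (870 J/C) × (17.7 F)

(A)

Dimensions:
  (A) [kg·m²·s⁻³·A⁻¹] / [kg·m²·s⁻³·A⁻²] = A
  (B) [A] / [s⁻¹] = s·A
  (C) A·s = s·A
  (D) [kg·m²·s⁻³·A⁻¹] · [kg⁻¹·m⁻²·s⁴·A²] = s·A
All reduce to s·A except (A), which is A.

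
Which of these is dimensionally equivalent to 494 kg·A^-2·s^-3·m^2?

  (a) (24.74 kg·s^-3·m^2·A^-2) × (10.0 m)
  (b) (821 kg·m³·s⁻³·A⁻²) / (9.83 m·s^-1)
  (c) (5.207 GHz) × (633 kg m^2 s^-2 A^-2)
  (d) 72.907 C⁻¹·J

(c)

Reference: kg·m²·s⁻³·A⁻².
Each option:
  (a) [kg·m²·s⁻³·A⁻²] · [m] = kg·m³·s⁻³·A⁻²
  (b) [kg·m³·s⁻³·A⁻²] / [m·s⁻¹] = kg·m²·s⁻²·A⁻²
  (c) [s⁻¹] · [kg·m²·s⁻²·A⁻²] = kg·m²·s⁻³·A⁻²  ← same
  (d) J·C⁻¹ = N·m·(s·A)⁻¹ = kg·m²·s⁻³·A⁻¹
Only (c) matches kg·m²·s⁻³·A⁻².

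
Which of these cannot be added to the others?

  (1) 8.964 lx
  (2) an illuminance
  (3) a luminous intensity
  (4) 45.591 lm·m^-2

Expand each in SI base units:
  (1) lx = lm·m⁻² = m⁻²·cd
  (2) [illuminance] = m⁻²·cd
  (3) [luminous intensity] = cd
  (4) lm·m⁻² = cd·m⁻² = m⁻²·cd
All reduce to m⁻²·cd except (3), which is cd.

(3)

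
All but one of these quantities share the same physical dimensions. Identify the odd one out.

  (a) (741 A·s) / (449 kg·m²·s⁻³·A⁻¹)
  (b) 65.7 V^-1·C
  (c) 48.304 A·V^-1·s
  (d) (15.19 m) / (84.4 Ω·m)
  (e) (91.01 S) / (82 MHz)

Reduce each to base SI dimensions:
  (a) [s·A] / [kg·m²·s⁻³·A⁻¹] = kg⁻¹·m⁻²·s⁴·A²
  (b) C·V⁻¹ = s·A·(J·C⁻¹)⁻¹ = kg⁻¹·m⁻²·s⁴·A²
  (c) A·s·V⁻¹ = A·s·(J·C⁻¹)⁻¹ = kg⁻¹·m⁻²·s⁴·A²
  (d) [m] / [kg·m³·s⁻³·A⁻²] = kg⁻¹·m⁻²·s³·A²
  (e) [kg⁻¹·m⁻²·s³·A²] / [s⁻¹] = kg⁻¹·m⁻²·s⁴·A²
All reduce to kg⁻¹·m⁻²·s⁴·A² except (d), which is kg⁻¹·m⁻²·s³·A².

(d)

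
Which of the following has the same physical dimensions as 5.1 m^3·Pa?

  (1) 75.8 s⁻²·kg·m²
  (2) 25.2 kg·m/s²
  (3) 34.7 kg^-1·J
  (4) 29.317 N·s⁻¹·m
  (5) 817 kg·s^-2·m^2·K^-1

(1)

Reference: Pa·m³ = N·m⁻²·m³ = kg·m²·s⁻².
Each option:
  (1) kg·m²·s⁻²  ← same
  (2) kg·m·s⁻²
  (3) J·kg⁻¹ = N·m·kg⁻¹ = m²·s⁻²
  (4) N·m·s⁻¹ = kg·m·s⁻²·m·s⁻¹ = kg·m²·s⁻³
  (5) kg·m²·s⁻²·K⁻¹
Only (1) matches kg·m²·s⁻².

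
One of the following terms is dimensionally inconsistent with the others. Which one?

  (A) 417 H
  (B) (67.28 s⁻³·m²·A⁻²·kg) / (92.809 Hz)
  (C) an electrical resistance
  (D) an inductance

(C)

Reduce each to base SI dimensions:
  (A) H = V·s·A⁻¹ = kg·m²·s⁻²·A⁻²
  (B) [kg·m²·s⁻³·A⁻²] / [s⁻¹] = kg·m²·s⁻²·A⁻²
  (C) [electrical resistance] = kg·m²·s⁻³·A⁻²
  (D) [inductance] = kg·m²·s⁻²·A⁻²
All reduce to kg·m²·s⁻²·A⁻² except (C), which is kg·m²·s⁻³·A⁻².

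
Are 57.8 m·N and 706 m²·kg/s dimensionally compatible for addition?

No

Expand each in SI base units:
  57.8 m·N:  N·m = kg·m·s⁻²·m = kg·m²·s⁻²
  706 m²·kg/s:  kg·m²·s⁻¹
kg·m²·s⁻² ≠ kg·m²·s⁻¹, so they cannot be added.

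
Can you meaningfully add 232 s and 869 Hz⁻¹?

Yes

In SI base units:
  232 s:  s
  869 Hz⁻¹:  Hz⁻¹ = (s⁻¹)⁻¹ = s
Both are s, so they have the same dimensions and can be added.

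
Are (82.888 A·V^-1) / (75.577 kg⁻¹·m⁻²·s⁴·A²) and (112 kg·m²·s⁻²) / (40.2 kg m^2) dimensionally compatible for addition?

No

Expand each in SI base units:
  (82.888 A·V^-1) / (75.577 kg⁻¹·m⁻²·s⁴·A²):  [kg⁻¹·m⁻²·s³·A²] / [kg⁻¹·m⁻²·s⁴·A²] = s⁻¹
  (112 kg·m²·s⁻²) / (40.2 kg m^2):  [kg·m²·s⁻²] / [kg·m²] = s⁻²
s⁻¹ ≠ s⁻², so they cannot be added.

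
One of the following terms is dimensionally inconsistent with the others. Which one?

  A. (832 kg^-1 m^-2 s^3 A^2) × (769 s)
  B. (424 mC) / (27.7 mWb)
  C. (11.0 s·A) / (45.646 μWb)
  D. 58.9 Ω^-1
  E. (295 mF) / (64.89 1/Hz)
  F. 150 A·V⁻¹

In SI base units:
  A. [kg⁻¹·m⁻²·s³·A²] · [s] = kg⁻¹·m⁻²·s⁴·A²
  B. [s·A] / [kg·m²·s⁻²·A⁻¹] = kg⁻¹·m⁻²·s³·A²
  C. [s·A] / [kg·m²·s⁻²·A⁻¹] = kg⁻¹·m⁻²·s³·A²
  D. Ω⁻¹ = (V·A⁻¹)⁻¹ = kg⁻¹·m⁻²·s³·A²
  E. [kg⁻¹·m⁻²·s⁴·A²] / [s] = kg⁻¹·m⁻²·s³·A²
  F. A·V⁻¹ = A·(J·C⁻¹)⁻¹ = kg⁻¹·m⁻²·s³·A²
All reduce to kg⁻¹·m⁻²·s³·A² except A., which is kg⁻¹·m⁻²·s⁴·A².

A.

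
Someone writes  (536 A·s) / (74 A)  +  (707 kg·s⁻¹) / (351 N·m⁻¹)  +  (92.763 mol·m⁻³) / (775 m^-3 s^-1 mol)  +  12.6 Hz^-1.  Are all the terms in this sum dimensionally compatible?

Expand each in SI base units:
  (536 A·s) / (74 A):  [s·A] / [A] = s
  (707 kg·s⁻¹) / (351 N·m⁻¹):  [kg·s⁻¹] / [kg·s⁻²] = s
  (92.763 mol·m⁻³) / (775 m^-3 s^-1 mol):  [m⁻³·mol] / [m⁻³·s⁻¹·mol] = s
  12.6 Hz^-1:  Hz⁻¹ = (s⁻¹)⁻¹ = s
Every term reduces to s.

Yes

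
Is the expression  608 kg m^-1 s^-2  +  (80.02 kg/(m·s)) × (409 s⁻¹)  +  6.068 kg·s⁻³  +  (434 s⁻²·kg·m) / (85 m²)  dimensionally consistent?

No

Reduce each to base SI dimensions:
  608 kg m^-1 s^-2:  kg·m⁻¹·s⁻²
  (80.02 kg/(m·s)) × (409 s⁻¹):  [kg·m⁻¹·s⁻¹] · [s⁻¹] = kg·m⁻¹·s⁻²
  6.068 kg·s⁻³:  kg·s⁻³
  (434 s⁻²·kg·m) / (85 m²):  [kg·m·s⁻²] / [m²] = kg·m⁻¹·s⁻²
The terms do not share a single dimension (kg·m⁻¹·s⁻² vs kg·s⁻³).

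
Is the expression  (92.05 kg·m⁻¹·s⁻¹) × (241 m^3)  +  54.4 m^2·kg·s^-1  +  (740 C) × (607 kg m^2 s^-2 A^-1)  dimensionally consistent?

Yes

Reduce each to base SI dimensions:
  (92.05 kg·m⁻¹·s⁻¹) × (241 m^3):  [kg·m⁻¹·s⁻¹] · [m³] = kg·m²·s⁻¹
  54.4 m^2·kg·s^-1:  kg·m²·s⁻¹
  (740 C) × (607 kg m^2 s^-2 A^-1):  [s·A] · [kg·m²·s⁻²·A⁻¹] = kg·m²·s⁻¹
Every term reduces to kg·m²·s⁻¹.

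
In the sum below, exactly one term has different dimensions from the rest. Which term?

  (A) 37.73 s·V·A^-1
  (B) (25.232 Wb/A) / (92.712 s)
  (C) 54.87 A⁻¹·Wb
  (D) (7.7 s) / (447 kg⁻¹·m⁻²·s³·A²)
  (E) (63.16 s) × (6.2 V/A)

(B)

Work out the base dimensions of each:
  (A) V·s·A⁻¹ = J·C⁻¹·s·A⁻¹ = kg·m²·s⁻²·A⁻²
  (B) [kg·m²·s⁻²·A⁻²] / [s] = kg·m²·s⁻³·A⁻²
  (C) Wb·A⁻¹ = V·s·A⁻¹ = kg·m²·s⁻²·A⁻²
  (D) [s] / [kg⁻¹·m⁻²·s³·A²] = kg·m²·s⁻²·A⁻²
  (E) [s] · [kg·m²·s⁻³·A⁻²] = kg·m²·s⁻²·A⁻²
All reduce to kg·m²·s⁻²·A⁻² except (B), which is kg·m²·s⁻³·A⁻².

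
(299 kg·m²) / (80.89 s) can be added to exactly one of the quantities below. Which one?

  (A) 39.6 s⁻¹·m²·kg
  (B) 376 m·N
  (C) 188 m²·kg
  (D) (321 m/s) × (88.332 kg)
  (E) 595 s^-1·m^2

Reference: [kg·m²] / [s] = kg·m²·s⁻¹.
Each option:
  (A) kg·m²·s⁻¹  ← same
  (B) N·m = kg·m·s⁻²·m = kg·m²·s⁻²
  (C) kg·m²
  (D) [m·s⁻¹] · [kg] = kg·m·s⁻¹
  (E) m²·s⁻¹
Only (A) matches kg·m²·s⁻¹.

(A)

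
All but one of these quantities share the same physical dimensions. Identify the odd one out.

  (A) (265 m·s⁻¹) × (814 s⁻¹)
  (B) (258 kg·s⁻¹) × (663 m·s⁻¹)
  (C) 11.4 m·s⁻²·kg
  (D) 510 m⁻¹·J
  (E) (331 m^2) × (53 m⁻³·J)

Dimensions:
  (A) [m·s⁻¹] · [s⁻¹] = m·s⁻²
  (B) [kg·s⁻¹] · [m·s⁻¹] = kg·m·s⁻²
  (C) kg·m·s⁻²
  (D) J·m⁻¹ = N·m·m⁻¹ = kg·m·s⁻²
  (E) [m²] · [kg·m⁻¹·s⁻²] = kg·m·s⁻²
All reduce to kg·m·s⁻² except (A), which is m·s⁻².

(A)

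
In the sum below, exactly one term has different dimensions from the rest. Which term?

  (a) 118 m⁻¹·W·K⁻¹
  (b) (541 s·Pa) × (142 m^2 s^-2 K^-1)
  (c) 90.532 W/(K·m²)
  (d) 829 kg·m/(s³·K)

(c)

Work out the base dimensions of each:
  (a) W·m⁻¹·K⁻¹ = J·s⁻¹·m⁻¹·K⁻¹ = kg·m·s⁻³·K⁻¹
  (b) [kg·m⁻¹·s⁻¹] · [m²·s⁻²·K⁻¹] = kg·m·s⁻³·K⁻¹
  (c) W·m⁻²·K⁻¹ = J·s⁻¹·m⁻²·K⁻¹ = kg·s⁻³·K⁻¹
  (d) kg·m·s⁻³·K⁻¹
All reduce to kg·m·s⁻³·K⁻¹ except (c), which is kg·s⁻³·K⁻¹.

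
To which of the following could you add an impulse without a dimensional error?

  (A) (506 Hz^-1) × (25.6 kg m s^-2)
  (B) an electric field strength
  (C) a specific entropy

Reference: [impulse] = kg·m·s⁻¹.
Each option:
  (A) [s] · [kg·m·s⁻²] = kg·m·s⁻¹  ← same
  (B) [electric field strength] = kg·m·s⁻³·A⁻¹
  (C) [specific entropy] = m²·s⁻²·K⁻¹
Only (A) matches kg·m·s⁻¹.

(A)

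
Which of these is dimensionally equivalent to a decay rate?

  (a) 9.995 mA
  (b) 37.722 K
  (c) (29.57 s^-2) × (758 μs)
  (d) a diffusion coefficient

(c)

Reference: [decay rate] = s⁻¹.
Each option:
  (a) A
  (b) K
  (c) [s⁻²] · [s] = s⁻¹  ← same
  (d) [diffusion coefficient] = m²·s⁻¹
Only (c) matches s⁻¹.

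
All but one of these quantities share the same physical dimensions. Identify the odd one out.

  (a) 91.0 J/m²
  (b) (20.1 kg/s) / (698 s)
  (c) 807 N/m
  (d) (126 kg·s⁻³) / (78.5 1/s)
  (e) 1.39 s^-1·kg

Reduce each to base SI dimensions:
  (a) J·m⁻² = N·m·m⁻² = kg·s⁻²
  (b) [kg·s⁻¹] / [s] = kg·s⁻²
  (c) N·m⁻¹ = kg·m·s⁻²·m⁻¹ = kg·s⁻²
  (d) [kg·s⁻³] / [s⁻¹] = kg·s⁻²
  (e) kg·s⁻¹
All reduce to kg·s⁻² except (e), which is kg·s⁻¹.

(e)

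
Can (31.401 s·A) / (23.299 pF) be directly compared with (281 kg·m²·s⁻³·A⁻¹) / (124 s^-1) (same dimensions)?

No

In SI base units:
  (31.401 s·A) / (23.299 pF):  [s·A] / [kg⁻¹·m⁻²·s⁴·A²] = kg·m²·s⁻³·A⁻¹
  (281 kg·m²·s⁻³·A⁻¹) / (124 s^-1):  [kg·m²·s⁻³·A⁻¹] / [s⁻¹] = kg·m²·s⁻²·A⁻¹
kg·m²·s⁻³·A⁻¹ ≠ kg·m²·s⁻²·A⁻¹, so they cannot be added.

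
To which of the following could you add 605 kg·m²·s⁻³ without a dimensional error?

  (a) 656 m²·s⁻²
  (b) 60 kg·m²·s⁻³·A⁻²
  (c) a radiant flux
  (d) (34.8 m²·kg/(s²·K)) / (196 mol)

(c)

Reference: kg·m²·s⁻³.
Each option:
  (a) m²·s⁻²
  (b) kg·m²·s⁻³·A⁻²
  (c) [radiant flux] = kg·m²·s⁻³  ← same
  (d) [kg·m²·s⁻²·K⁻¹] / [mol] = kg·m²·s⁻²·K⁻¹·mol⁻¹
Only (c) matches kg·m²·s⁻³.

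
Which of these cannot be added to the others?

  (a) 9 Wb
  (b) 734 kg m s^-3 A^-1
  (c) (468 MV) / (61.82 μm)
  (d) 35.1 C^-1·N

Expand each in SI base units:
  (a) Wb = V·s = kg·m²·s⁻²·A⁻¹
  (b) kg·m·s⁻³·A⁻¹
  (c) [kg·m²·s⁻³·A⁻¹] / [m] = kg·m·s⁻³·A⁻¹
  (d) N·C⁻¹ = kg·m·s⁻²·(s·A)⁻¹ = kg·m·s⁻³·A⁻¹
All reduce to kg·m·s⁻³·A⁻¹ except (a), which is kg·m²·s⁻²·A⁻¹.

(a)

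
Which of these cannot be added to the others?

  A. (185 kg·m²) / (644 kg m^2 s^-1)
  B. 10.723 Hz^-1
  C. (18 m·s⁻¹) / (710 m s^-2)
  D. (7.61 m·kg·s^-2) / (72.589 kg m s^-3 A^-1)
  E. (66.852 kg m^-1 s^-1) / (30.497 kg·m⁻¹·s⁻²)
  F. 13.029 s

Work out the base dimensions of each:
  A. [kg·m²] / [kg·m²·s⁻¹] = s
  B. Hz⁻¹ = (s⁻¹)⁻¹ = s
  C. [m·s⁻¹] / [m·s⁻²] = s
  D. [kg·m·s⁻²] / [kg·m·s⁻³·A⁻¹] = s·A
  E. [kg·m⁻¹·s⁻¹] / [kg·m⁻¹·s⁻²] = s
  F. s
All reduce to s except D., which is s·A.

D.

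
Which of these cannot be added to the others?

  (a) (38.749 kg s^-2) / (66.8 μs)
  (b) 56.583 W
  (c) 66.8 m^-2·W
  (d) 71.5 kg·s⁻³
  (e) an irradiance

(b)

Work out the base dimensions of each:
  (a) [kg·s⁻²] / [s] = kg·s⁻³
  (b) W = J·s⁻¹ = kg·m²·s⁻³
  (c) W·m⁻² = J·s⁻¹·m⁻² = kg·s⁻³
  (d) kg·s⁻³
  (e) [irradiance] = kg·s⁻³
All reduce to kg·s⁻³ except (b), which is kg·m²·s⁻³.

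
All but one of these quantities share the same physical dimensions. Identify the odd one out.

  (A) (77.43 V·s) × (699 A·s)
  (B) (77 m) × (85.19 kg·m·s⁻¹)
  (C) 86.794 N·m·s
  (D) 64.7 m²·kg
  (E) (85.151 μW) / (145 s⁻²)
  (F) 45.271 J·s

Expand each in SI base units:
  (A) [kg·m²·s⁻²·A⁻¹] · [s·A] = kg·m²·s⁻¹
  (B) [m] · [kg·m·s⁻¹] = kg·m²·s⁻¹
  (C) N·m·s = kg·m·s⁻²·m·s = kg·m²·s⁻¹
  (D) kg·m²
  (E) [kg·m²·s⁻³] / [s⁻²] = kg·m²·s⁻¹
  (F) J·s = N·m·s = kg·m²·s⁻¹
All reduce to kg·m²·s⁻¹ except (D), which is kg·m².

(D)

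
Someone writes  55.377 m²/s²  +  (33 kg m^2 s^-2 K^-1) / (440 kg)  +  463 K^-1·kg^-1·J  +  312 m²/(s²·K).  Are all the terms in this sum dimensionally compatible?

Expand each in SI base units:
  55.377 m²/s²:  m²·s⁻²
  (33 kg m^2 s^-2 K^-1) / (440 kg):  [kg·m²·s⁻²·K⁻¹] / [kg] = m²·s⁻²·K⁻¹
  463 K^-1·kg^-1·J:  J·kg⁻¹·K⁻¹ = N·m·kg⁻¹·K⁻¹ = m²·s⁻²·K⁻¹
  312 m²/(s²·K):  m²·s⁻²·K⁻¹
The terms do not share a single dimension (m²·s⁻² vs m²·s⁻²·K⁻¹).

No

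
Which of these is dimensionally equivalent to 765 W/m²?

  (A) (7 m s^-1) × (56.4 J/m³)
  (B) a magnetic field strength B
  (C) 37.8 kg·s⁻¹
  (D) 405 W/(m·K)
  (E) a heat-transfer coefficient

Reference: W·m⁻² = J·s⁻¹·m⁻² = kg·s⁻³.
Each option:
  (A) [m·s⁻¹] · [kg·m⁻¹·s⁻²] = kg·s⁻³  ← same
  (B) [magnetic field strength B] = kg·s⁻²·A⁻¹
  (C) kg·s⁻¹
  (D) W·m⁻¹·K⁻¹ = J·s⁻¹·m⁻¹·K⁻¹ = kg·m·s⁻³·K⁻¹
  (E) [heat-transfer coefficient] = kg·s⁻³·K⁻¹
Only (A) matches kg·s⁻³.

(A)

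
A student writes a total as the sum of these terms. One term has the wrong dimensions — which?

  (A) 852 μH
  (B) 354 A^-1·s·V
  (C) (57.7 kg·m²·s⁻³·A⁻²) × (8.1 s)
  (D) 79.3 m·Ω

Reduce each to base SI dimensions:
  (A) H = V·s·A⁻¹ = kg·m²·s⁻²·A⁻²
  (B) V·s·A⁻¹ = J·C⁻¹·s·A⁻¹ = kg·m²·s⁻²·A⁻²
  (C) [kg·m²·s⁻³·A⁻²] · [s] = kg·m²·s⁻²·A⁻²
  (D) Ω·m = V·A⁻¹·m = kg·m³·s⁻³·A⁻²
All reduce to kg·m²·s⁻²·A⁻² except (D), which is kg·m³·s⁻³·A⁻².

(D)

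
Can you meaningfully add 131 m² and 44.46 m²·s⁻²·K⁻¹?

No

In SI base units:
  131 m²:  m²
  44.46 m²·s⁻²·K⁻¹:  m²·s⁻²·K⁻¹
m² ≠ m²·s⁻²·K⁻¹, so they cannot be added.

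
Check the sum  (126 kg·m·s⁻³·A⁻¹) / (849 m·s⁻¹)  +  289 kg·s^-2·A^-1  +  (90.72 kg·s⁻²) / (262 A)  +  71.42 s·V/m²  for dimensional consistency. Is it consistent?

Work out the base dimensions of each:
  (126 kg·m·s⁻³·A⁻¹) / (849 m·s⁻¹):  [kg·m·s⁻³·A⁻¹] / [m·s⁻¹] = kg·s⁻²·A⁻¹
  289 kg·s^-2·A^-1:  kg·s⁻²·A⁻¹
  (90.72 kg·s⁻²) / (262 A):  [kg·s⁻²] / [A] = kg·s⁻²·A⁻¹
  71.42 s·V/m²:  V·s·m⁻² = J·C⁻¹·s·m⁻² = kg·s⁻²·A⁻¹
Every term reduces to kg·s⁻²·A⁻¹.

Yes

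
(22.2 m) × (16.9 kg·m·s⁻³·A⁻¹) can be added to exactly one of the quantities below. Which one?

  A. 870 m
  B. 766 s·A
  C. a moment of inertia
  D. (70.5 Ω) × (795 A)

D.

Reference: [m] · [kg·m·s⁻³·A⁻¹] = kg·m²·s⁻³·A⁻¹.
Each option:
  A. m
  B. A·s = s·A
  C. [moment of inertia] = kg·m²
  D. [kg·m²·s⁻³·A⁻²] · [A] = kg·m²·s⁻³·A⁻¹  ← same
Only D. matches kg·m²·s⁻³·A⁻¹.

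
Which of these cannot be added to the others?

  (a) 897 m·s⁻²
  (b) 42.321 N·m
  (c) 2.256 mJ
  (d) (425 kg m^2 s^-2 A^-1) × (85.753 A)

Dimensions:
  (a) m·s⁻²
  (b) N·m = kg·m·s⁻²·m = kg·m²·s⁻²
  (c) J = N·m = kg·m²·s⁻²
  (d) [kg·m²·s⁻²·A⁻¹] · [A] = kg·m²·s⁻²
All reduce to kg·m²·s⁻² except (a), which is m·s⁻².

(a)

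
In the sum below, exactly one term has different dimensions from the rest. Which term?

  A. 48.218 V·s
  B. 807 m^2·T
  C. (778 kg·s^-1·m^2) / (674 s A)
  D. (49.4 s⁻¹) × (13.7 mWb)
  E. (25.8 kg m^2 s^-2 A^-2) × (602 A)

D.

Dimensions:
  A. V·s = J·C⁻¹·s = kg·m²·s⁻²·A⁻¹
  B. T·m² = Wb·m⁻²·m² = kg·m²·s⁻²·A⁻¹
  C. [kg·m²·s⁻¹] / [s·A] = kg·m²·s⁻²·A⁻¹
  D. [s⁻¹] · [kg·m²·s⁻²·A⁻¹] = kg·m²·s⁻³·A⁻¹
  E. [kg·m²·s⁻²·A⁻²] · [A] = kg·m²·s⁻²·A⁻¹
All reduce to kg·m²·s⁻²·A⁻¹ except D., which is kg·m²·s⁻³·A⁻¹.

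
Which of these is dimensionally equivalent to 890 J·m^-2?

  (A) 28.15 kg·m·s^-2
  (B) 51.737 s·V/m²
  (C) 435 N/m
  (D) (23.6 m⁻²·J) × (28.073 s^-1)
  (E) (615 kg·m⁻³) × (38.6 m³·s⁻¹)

Reference: J·m⁻² = N·m·m⁻² = kg·s⁻².
Each option:
  (A) kg·m·s⁻²
  (B) V·s·m⁻² = J·C⁻¹·s·m⁻² = kg·s⁻²·A⁻¹
  (C) N·m⁻¹ = kg·m·s⁻²·m⁻¹ = kg·s⁻²  ← same
  (D) [kg·s⁻²] · [s⁻¹] = kg·s⁻³
  (E) [kg·m⁻³] · [m³·s⁻¹] = kg·s⁻¹
Only (C) matches kg·s⁻².

(C)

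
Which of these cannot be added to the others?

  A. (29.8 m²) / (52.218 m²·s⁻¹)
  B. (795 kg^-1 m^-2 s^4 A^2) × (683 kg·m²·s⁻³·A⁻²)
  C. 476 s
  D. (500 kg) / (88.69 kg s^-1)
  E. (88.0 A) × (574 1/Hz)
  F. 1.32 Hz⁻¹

In SI base units:
  A. [m²] / [m²·s⁻¹] = s
  B. [kg⁻¹·m⁻²·s⁴·A²] · [kg·m²·s⁻³·A⁻²] = s
  C. s
  D. [kg] / [kg·s⁻¹] = s
  E. [A] · [s] = s·A
  F. Hz⁻¹ = (s⁻¹)⁻¹ = s
All reduce to s except E., which is s·A.

E.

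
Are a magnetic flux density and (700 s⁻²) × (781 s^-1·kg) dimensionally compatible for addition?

No

Work out the base dimensions of each:
  a magnetic flux density:  [magnetic flux density] = kg·s⁻²·A⁻¹
  (700 s⁻²) × (781 s^-1·kg):  [s⁻²] · [kg·s⁻¹] = kg·s⁻³
kg·s⁻²·A⁻¹ ≠ kg·s⁻³, so they cannot be added.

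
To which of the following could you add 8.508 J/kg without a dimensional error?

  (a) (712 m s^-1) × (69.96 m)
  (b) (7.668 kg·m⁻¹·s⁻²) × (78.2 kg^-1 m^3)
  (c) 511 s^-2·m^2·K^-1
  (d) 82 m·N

Reference: J·kg⁻¹ = N·m·kg⁻¹ = m²·s⁻².
Each option:
  (a) [m·s⁻¹] · [m] = m²·s⁻¹
  (b) [kg·m⁻¹·s⁻²] · [kg⁻¹·m³] = m²·s⁻²  ← same
  (c) m²·s⁻²·K⁻¹
  (d) N·m = kg·m·s⁻²·m = kg·m²·s⁻²
Only (b) matches m²·s⁻².

(b)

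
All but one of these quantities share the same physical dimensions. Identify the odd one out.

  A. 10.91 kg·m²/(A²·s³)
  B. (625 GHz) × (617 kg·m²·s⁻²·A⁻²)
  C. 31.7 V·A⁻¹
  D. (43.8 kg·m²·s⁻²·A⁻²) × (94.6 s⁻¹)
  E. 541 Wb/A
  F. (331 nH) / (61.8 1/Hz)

E.

Reduce each to base SI dimensions:
  A. kg·m²·s⁻³·A⁻²
  B. [s⁻¹] · [kg·m²·s⁻²·A⁻²] = kg·m²·s⁻³·A⁻²
  C. V·A⁻¹ = J·C⁻¹·A⁻¹ = kg·m²·s⁻³·A⁻²
  D. [kg·m²·s⁻²·A⁻²] · [s⁻¹] = kg·m²·s⁻³·A⁻²
  E. Wb·A⁻¹ = V·s·A⁻¹ = kg·m²·s⁻²·A⁻²
  F. [kg·m²·s⁻²·A⁻²] / [s] = kg·m²·s⁻³·A⁻²
All reduce to kg·m²·s⁻³·A⁻² except E., which is kg·m²·s⁻²·A⁻².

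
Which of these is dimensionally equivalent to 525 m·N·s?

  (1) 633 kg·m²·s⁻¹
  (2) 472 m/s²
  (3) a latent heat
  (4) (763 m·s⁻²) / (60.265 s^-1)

Reference: N·m·s = kg·m·s⁻²·m·s = kg·m²·s⁻¹.
Each option:
  (1) kg·m²·s⁻¹  ← same
  (2) m·s⁻²
  (3) [latent heat] = m²·s⁻²
  (4) [m·s⁻²] / [s⁻¹] = m·s⁻¹
Only (1) matches kg·m²·s⁻¹.

(1)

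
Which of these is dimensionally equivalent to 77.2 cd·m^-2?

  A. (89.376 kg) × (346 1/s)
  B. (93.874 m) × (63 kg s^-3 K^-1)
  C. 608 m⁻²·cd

Reference: cd·m⁻² = m⁻²·cd.
Each option:
  A. [kg] · [s⁻¹] = kg·s⁻¹
  B. [m] · [kg·s⁻³·K⁻¹] = kg·m·s⁻³·K⁻¹
  C. m⁻²·cd  ← same
Only C. matches m⁻²·cd.

C.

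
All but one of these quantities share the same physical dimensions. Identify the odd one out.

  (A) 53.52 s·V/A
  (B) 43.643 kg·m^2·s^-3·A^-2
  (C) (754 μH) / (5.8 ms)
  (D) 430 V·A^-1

(A)

Expand each in SI base units:
  (A) V·s·A⁻¹ = J·C⁻¹·s·A⁻¹ = kg·m²·s⁻²·A⁻²
  (B) kg·m²·s⁻³·A⁻²
  (C) [kg·m²·s⁻²·A⁻²] / [s] = kg·m²·s⁻³·A⁻²
  (D) V·A⁻¹ = J·C⁻¹·A⁻¹ = kg·m²·s⁻³·A⁻²
All reduce to kg·m²·s⁻³·A⁻² except (A), which is kg·m²·s⁻²·A⁻².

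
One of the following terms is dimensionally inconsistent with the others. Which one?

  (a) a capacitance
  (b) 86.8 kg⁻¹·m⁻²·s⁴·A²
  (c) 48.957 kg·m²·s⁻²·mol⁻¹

Work out the base dimensions of each:
  (a) [capacitance] = kg⁻¹·m⁻²·s⁴·A²
  (b) kg⁻¹·m⁻²·s⁴·A²
  (c) kg·m²·s⁻²·mol⁻¹
All reduce to kg⁻¹·m⁻²·s⁴·A² except (c), which is kg·m²·s⁻²·mol⁻¹.

(c)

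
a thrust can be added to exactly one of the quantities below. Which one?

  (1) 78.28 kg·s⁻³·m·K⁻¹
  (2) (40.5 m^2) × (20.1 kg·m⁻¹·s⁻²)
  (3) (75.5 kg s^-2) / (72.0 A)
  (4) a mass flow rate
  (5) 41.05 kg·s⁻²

(2)

Reference: [thrust] = kg·m·s⁻².
Each option:
  (1) kg·m·s⁻³·K⁻¹
  (2) [m²] · [kg·m⁻¹·s⁻²] = kg·m·s⁻²  ← same
  (3) [kg·s⁻²] / [A] = kg·s⁻²·A⁻¹
  (4) [mass flow rate] = kg·s⁻¹
  (5) kg·s⁻²
Only (2) matches kg·m·s⁻².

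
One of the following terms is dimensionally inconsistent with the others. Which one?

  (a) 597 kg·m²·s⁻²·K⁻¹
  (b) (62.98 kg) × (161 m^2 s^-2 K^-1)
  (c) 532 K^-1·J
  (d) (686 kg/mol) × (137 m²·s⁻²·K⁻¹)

(d)

Dimensions:
  (a) kg·m²·s⁻²·K⁻¹
  (b) [kg] · [m²·s⁻²·K⁻¹] = kg·m²·s⁻²·K⁻¹
  (c) J·K⁻¹ = N·m·K⁻¹ = kg·m²·s⁻²·K⁻¹
  (d) [kg·mol⁻¹] · [m²·s⁻²·K⁻¹] = kg·m²·s⁻²·K⁻¹·mol⁻¹
All reduce to kg·m²·s⁻²·K⁻¹ except (d), which is kg·m²·s⁻²·K⁻¹·mol⁻¹.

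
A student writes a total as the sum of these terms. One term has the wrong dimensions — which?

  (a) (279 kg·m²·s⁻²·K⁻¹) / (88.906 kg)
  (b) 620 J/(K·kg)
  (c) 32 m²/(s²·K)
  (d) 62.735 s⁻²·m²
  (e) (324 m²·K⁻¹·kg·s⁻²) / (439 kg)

Reduce each to base SI dimensions:
  (a) [kg·m²·s⁻²·K⁻¹] / [kg] = m²·s⁻²·K⁻¹
  (b) J·kg⁻¹·K⁻¹ = N·m·kg⁻¹·K⁻¹ = m²·s⁻²·K⁻¹
  (c) m²·s⁻²·K⁻¹
  (d) m²·s⁻²
  (e) [kg·m²·s⁻²·K⁻¹] / [kg] = m²·s⁻²·K⁻¹
All reduce to m²·s⁻²·K⁻¹ except (d), which is m²·s⁻².

(d)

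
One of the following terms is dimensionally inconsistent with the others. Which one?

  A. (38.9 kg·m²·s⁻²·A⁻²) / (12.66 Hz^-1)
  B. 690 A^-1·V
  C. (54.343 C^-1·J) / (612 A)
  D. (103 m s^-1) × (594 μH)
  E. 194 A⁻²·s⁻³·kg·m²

Dimensions:
  A. [kg·m²·s⁻²·A⁻²] / [s] = kg·m²·s⁻³·A⁻²
  B. V·A⁻¹ = J·C⁻¹·A⁻¹ = kg·m²·s⁻³·A⁻²
  C. [kg·m²·s⁻³·A⁻¹] / [A] = kg·m²·s⁻³·A⁻²
  D. [m·s⁻¹] · [kg·m²·s⁻²·A⁻²] = kg·m³·s⁻³·A⁻²
  E. kg·m²·s⁻³·A⁻²
All reduce to kg·m²·s⁻³·A⁻² except D., which is kg·m³·s⁻³·A⁻².

D.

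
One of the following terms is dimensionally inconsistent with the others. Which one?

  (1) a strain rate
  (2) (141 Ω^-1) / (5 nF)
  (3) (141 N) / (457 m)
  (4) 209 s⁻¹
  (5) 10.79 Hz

In SI base units:
  (1) [strain rate] = s⁻¹
  (2) [kg⁻¹·m⁻²·s³·A²] / [kg⁻¹·m⁻²·s⁴·A²] = s⁻¹
  (3) [kg·m·s⁻²] / [m] = kg·s⁻²
  (4) s⁻¹
  (5) Hz = s⁻¹
All reduce to s⁻¹ except (3), which is kg·s⁻².

(3)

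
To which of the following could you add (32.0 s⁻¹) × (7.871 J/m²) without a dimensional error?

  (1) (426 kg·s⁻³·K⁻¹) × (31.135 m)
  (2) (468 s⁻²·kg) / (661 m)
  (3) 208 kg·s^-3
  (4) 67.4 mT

Reference: [s⁻¹] · [kg·s⁻²] = kg·s⁻³.
Each option:
  (1) [kg·s⁻³·K⁻¹] · [m] = kg·m·s⁻³·K⁻¹
  (2) [kg·s⁻²] / [m] = kg·m⁻¹·s⁻²
  (3) kg·s⁻³  ← same
  (4) T = Wb·m⁻² = kg·s⁻²·A⁻¹
Only (3) matches kg·s⁻³.

(3)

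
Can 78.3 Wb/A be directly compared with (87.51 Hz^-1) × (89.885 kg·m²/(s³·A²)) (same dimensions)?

Yes

Reduce each to base SI dimensions:
  78.3 Wb/A:  Wb·A⁻¹ = V·s·A⁻¹ = kg·m²·s⁻²·A⁻²
  (87.51 Hz^-1) × (89.885 kg·m²/(s³·A²)):  [s] · [kg·m²·s⁻³·A⁻²] = kg·m²·s⁻²·A⁻²
Both are kg·m²·s⁻²·A⁻², so they have the same dimensions and can be added.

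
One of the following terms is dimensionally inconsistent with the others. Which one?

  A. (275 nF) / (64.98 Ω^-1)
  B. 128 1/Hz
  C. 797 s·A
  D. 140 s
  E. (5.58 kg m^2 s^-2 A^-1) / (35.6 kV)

In SI base units:
  A. [kg⁻¹·m⁻²·s⁴·A²] / [kg⁻¹·m⁻²·s³·A²] = s
  B. Hz⁻¹ = (s⁻¹)⁻¹ = s
  C. A·s = s·A
  D. s
  E. [kg·m²·s⁻²·A⁻¹] / [kg·m²·s⁻³·A⁻¹] = s
All reduce to s except C., which is s·A.

C.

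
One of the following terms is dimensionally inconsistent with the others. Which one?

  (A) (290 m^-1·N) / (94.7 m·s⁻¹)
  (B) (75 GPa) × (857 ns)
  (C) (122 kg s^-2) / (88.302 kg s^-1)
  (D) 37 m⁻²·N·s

(C)

Dimensions:
  (A) [kg·s⁻²] / [m·s⁻¹] = kg·m⁻¹·s⁻¹
  (B) [kg·m⁻¹·s⁻²] · [s] = kg·m⁻¹·s⁻¹
  (C) [kg·s⁻²] / [kg·s⁻¹] = s⁻¹
  (D) N·s·m⁻² = kg·m·s⁻²·s·m⁻² = kg·m⁻¹·s⁻¹
All reduce to kg·m⁻¹·s⁻¹ except (C), which is s⁻¹.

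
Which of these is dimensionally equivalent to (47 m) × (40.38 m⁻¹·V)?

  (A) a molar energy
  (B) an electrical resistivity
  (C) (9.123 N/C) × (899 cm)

Reference: [m] · [kg·m·s⁻³·A⁻¹] = kg·m²·s⁻³·A⁻¹.
Each option:
  (A) [molar energy] = kg·m²·s⁻²·mol⁻¹
  (B) [electrical resistivity] = kg·m³·s⁻³·A⁻²
  (C) [kg·m·s⁻³·A⁻¹] · [m] = kg·m²·s⁻³·A⁻¹  ← same
Only (C) matches kg·m²·s⁻³·A⁻¹.

(C)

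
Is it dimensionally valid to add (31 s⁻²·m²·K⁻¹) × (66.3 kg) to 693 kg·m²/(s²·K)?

Reduce each to base SI dimensions:
  (31 s⁻²·m²·K⁻¹) × (66.3 kg):  [m²·s⁻²·K⁻¹] · [kg] = kg·m²·s⁻²·K⁻¹
  693 kg·m²/(s²·K):  kg·m²·s⁻²·K⁻¹
Both are kg·m²·s⁻²·K⁻¹, so they have the same dimensions and can be added.

Yes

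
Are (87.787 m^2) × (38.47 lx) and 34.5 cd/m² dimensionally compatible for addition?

No

Work out the base dimensions of each:
  (87.787 m^2) × (38.47 lx):  [m²] · [m⁻²·cd] = cd
  34.5 cd/m²:  cd·m⁻² = m⁻²·cd
cd ≠ m⁻²·cd, so they cannot be added.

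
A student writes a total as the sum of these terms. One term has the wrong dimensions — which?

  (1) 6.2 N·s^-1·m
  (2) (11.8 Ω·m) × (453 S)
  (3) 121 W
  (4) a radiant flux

(2)

Expand each in SI base units:
  (1) N·m·s⁻¹ = kg·m·s⁻²·m·s⁻¹ = kg·m²·s⁻³
  (2) [kg·m³·s⁻³·A⁻²] · [kg⁻¹·m⁻²·s³·A²] = m
  (3) W = J·s⁻¹ = kg·m²·s⁻³
  (4) [radiant flux] = kg·m²·s⁻³
All reduce to kg·m²·s⁻³ except (2), which is m.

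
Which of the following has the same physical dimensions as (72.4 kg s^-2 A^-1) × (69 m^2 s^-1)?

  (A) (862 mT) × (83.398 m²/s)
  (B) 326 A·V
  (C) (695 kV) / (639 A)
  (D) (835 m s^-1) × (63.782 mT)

(A)

Reference: [kg·s⁻²·A⁻¹] · [m²·s⁻¹] = kg·m²·s⁻³·A⁻¹.
Each option:
  (A) [kg·s⁻²·A⁻¹] · [m²·s⁻¹] = kg·m²·s⁻³·A⁻¹  ← same
  (B) V·A = J·C⁻¹·A = kg·m²·s⁻³
  (C) [kg·m²·s⁻³·A⁻¹] / [A] = kg·m²·s⁻³·A⁻²
  (D) [m·s⁻¹] · [kg·s⁻²·A⁻¹] = kg·m·s⁻³·A⁻¹
Only (A) matches kg·m²·s⁻³·A⁻¹.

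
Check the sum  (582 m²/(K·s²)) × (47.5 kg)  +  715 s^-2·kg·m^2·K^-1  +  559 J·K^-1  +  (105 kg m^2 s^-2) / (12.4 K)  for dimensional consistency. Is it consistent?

Yes

In SI base units:
  (582 m²/(K·s²)) × (47.5 kg):  [m²·s⁻²·K⁻¹] · [kg] = kg·m²·s⁻²·K⁻¹
  715 s^-2·kg·m^2·K^-1:  kg·m²·s⁻²·K⁻¹
  559 J·K^-1:  J·K⁻¹ = N·m·K⁻¹ = kg·m²·s⁻²·K⁻¹
  (105 kg m^2 s^-2) / (12.4 K):  [kg·m²·s⁻²] / [K] = kg·m²·s⁻²·K⁻¹
Every term reduces to kg·m²·s⁻²·K⁻¹.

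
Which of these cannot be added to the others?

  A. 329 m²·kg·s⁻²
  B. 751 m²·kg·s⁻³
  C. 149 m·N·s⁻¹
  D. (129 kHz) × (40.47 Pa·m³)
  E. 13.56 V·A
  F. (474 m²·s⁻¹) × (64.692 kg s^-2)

A.

Reduce each to base SI dimensions:
  A. kg·m²·s⁻²
  B. kg·m²·s⁻³
  C. N·m·s⁻¹ = kg·m·s⁻²·m·s⁻¹ = kg·m²·s⁻³
  D. [s⁻¹] · [kg·m²·s⁻²] = kg·m²·s⁻³
  E. V·A = J·C⁻¹·A = kg·m²·s⁻³
  F. [m²·s⁻¹] · [kg·s⁻²] = kg·m²·s⁻³
All reduce to kg·m²·s⁻³ except A., which is kg·m²·s⁻².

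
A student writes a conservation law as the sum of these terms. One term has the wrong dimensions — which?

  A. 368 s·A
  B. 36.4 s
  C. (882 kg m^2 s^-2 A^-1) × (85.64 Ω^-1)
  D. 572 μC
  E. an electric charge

Reduce each to base SI dimensions:
  A. A·s = s·A
  B. s
  C. [kg·m²·s⁻²·A⁻¹] · [kg⁻¹·m⁻²·s³·A²] = s·A
  D. C = s·A
  E. [electric charge] = s·A
All reduce to s·A except B., which is s.

B.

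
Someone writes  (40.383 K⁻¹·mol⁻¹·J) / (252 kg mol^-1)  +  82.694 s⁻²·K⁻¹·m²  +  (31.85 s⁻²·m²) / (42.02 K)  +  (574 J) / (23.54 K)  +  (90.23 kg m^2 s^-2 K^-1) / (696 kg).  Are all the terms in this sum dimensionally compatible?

Expand each in SI base units:
  (40.383 K⁻¹·mol⁻¹·J) / (252 kg mol^-1):  [kg·m²·s⁻²·K⁻¹·mol⁻¹] / [kg·mol⁻¹] = m²·s⁻²·K⁻¹
  82.694 s⁻²·K⁻¹·m²:  m²·s⁻²·K⁻¹
  (31.85 s⁻²·m²) / (42.02 K):  [m²·s⁻²] / [K] = m²·s⁻²·K⁻¹
  (574 J) / (23.54 K):  [kg·m²·s⁻²] / [K] = kg·m²·s⁻²·K⁻¹
  (90.23 kg m^2 s^-2 K^-1) / (696 kg):  [kg·m²·s⁻²·K⁻¹] / [kg] = m²·s⁻²·K⁻¹
The terms do not share a single dimension (kg·m²·s⁻²·K⁻¹ vs m²·s⁻²·K⁻¹).

No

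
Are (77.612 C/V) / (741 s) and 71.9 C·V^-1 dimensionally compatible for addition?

No

In SI base units:
  (77.612 C/V) / (741 s):  [kg⁻¹·m⁻²·s⁴·A²] / [s] = kg⁻¹·m⁻²·s³·A²
  71.9 C·V^-1:  C·V⁻¹ = s·A·(J·C⁻¹)⁻¹ = kg⁻¹·m⁻²·s⁴·A²
kg⁻¹·m⁻²·s³·A² ≠ kg⁻¹·m⁻²·s⁴·A², so they cannot be added.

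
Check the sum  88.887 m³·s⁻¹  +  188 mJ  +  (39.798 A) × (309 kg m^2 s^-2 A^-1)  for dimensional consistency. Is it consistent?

No

Work out the base dimensions of each:
  88.887 m³·s⁻¹:  m³·s⁻¹
  188 mJ:  J = N·m = kg·m²·s⁻²
  (39.798 A) × (309 kg m^2 s^-2 A^-1):  [A] · [kg·m²·s⁻²·A⁻¹] = kg·m²·s⁻²
The terms do not share a single dimension (kg·m²·s⁻² vs m³·s⁻¹).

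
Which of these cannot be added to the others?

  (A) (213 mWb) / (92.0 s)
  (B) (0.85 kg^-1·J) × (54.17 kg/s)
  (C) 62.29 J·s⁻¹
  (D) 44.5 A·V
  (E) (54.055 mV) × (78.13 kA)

Dimensions:
  (A) [kg·m²·s⁻²·A⁻¹] / [s] = kg·m²·s⁻³·A⁻¹
  (B) [m²·s⁻²] · [kg·s⁻¹] = kg·m²·s⁻³
  (C) J·s⁻¹ = N·m·s⁻¹ = kg·m²·s⁻³
  (D) V·A = J·C⁻¹·A = kg·m²·s⁻³
  (E) [kg·m²·s⁻³·A⁻¹] · [A] = kg·m²·s⁻³
All reduce to kg·m²·s⁻³ except (A), which is kg·m²·s⁻³·A⁻¹.

(A)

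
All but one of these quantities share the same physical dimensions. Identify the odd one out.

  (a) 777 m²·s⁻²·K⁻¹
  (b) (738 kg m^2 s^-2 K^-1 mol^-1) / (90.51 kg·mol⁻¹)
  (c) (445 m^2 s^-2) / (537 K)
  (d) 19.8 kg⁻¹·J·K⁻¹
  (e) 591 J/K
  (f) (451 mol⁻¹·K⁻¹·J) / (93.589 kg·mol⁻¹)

In SI base units:
  (a) m²·s⁻²·K⁻¹
  (b) [kg·m²·s⁻²·K⁻¹·mol⁻¹] / [kg·mol⁻¹] = m²·s⁻²·K⁻¹
  (c) [m²·s⁻²] / [K] = m²·s⁻²·K⁻¹
  (d) J·kg⁻¹·K⁻¹ = N·m·kg⁻¹·K⁻¹ = m²·s⁻²·K⁻¹
  (e) J·K⁻¹ = N·m·K⁻¹ = kg·m²·s⁻²·K⁻¹
  (f) [kg·m²·s⁻²·K⁻¹·mol⁻¹] / [kg·mol⁻¹] = m²·s⁻²·K⁻¹
All reduce to m²·s⁻²·K⁻¹ except (e), which is kg·m²·s⁻²·K⁻¹.

(e)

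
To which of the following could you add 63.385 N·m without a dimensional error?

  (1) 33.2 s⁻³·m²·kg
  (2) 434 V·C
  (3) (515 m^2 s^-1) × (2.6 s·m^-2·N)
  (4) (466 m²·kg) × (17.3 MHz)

Reference: N·m = kg·m·s⁻²·m = kg·m²·s⁻².
Each option:
  (1) kg·m²·s⁻³
  (2) C·V = s·A·J·C⁻¹ = kg·m²·s⁻²  ← same
  (3) [m²·s⁻¹] · [kg·m⁻¹·s⁻¹] = kg·m·s⁻²
  (4) [kg·m²] · [s⁻¹] = kg·m²·s⁻¹
Only (2) matches kg·m²·s⁻².

(2)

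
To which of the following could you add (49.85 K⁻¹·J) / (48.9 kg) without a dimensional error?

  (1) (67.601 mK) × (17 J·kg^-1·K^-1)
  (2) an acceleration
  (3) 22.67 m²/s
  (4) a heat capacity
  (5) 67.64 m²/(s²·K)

Reference: [kg·m²·s⁻²·K⁻¹] / [kg] = m²·s⁻²·K⁻¹.
Each option:
  (1) [K] · [m²·s⁻²·K⁻¹] = m²·s⁻²
  (2) [acceleration] = m·s⁻²
  (3) m²·s⁻¹
  (4) [heat capacity] = kg·m²·s⁻²·K⁻¹
  (5) m²·s⁻²·K⁻¹  ← same
Only (5) matches m²·s⁻²·K⁻¹.

(5)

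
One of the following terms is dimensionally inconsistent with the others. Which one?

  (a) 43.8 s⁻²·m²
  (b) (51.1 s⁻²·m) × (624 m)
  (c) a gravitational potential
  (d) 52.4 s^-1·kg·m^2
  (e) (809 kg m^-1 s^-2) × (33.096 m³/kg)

Dimensions:
  (a) m²·s⁻²
  (b) [m·s⁻²] · [m] = m²·s⁻²
  (c) [gravitational potential] = m²·s⁻²
  (d) kg·m²·s⁻¹
  (e) [kg·m⁻¹·s⁻²] · [kg⁻¹·m³] = m²·s⁻²
All reduce to m²·s⁻² except (d), which is kg·m²·s⁻¹.

(d)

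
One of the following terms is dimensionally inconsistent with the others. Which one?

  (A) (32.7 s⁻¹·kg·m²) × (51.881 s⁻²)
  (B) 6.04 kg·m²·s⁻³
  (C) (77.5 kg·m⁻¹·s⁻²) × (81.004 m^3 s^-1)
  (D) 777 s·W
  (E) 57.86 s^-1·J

Work out the base dimensions of each:
  (A) [kg·m²·s⁻¹] · [s⁻²] = kg·m²·s⁻³
  (B) kg·m²·s⁻³
  (C) [kg·m⁻¹·s⁻²] · [m³·s⁻¹] = kg·m²·s⁻³
  (D) W·s = J·s⁻¹·s = kg·m²·s⁻²
  (E) J·s⁻¹ = N·m·s⁻¹ = kg·m²·s⁻³
All reduce to kg·m²·s⁻³ except (D), which is kg·m²·s⁻².

(D)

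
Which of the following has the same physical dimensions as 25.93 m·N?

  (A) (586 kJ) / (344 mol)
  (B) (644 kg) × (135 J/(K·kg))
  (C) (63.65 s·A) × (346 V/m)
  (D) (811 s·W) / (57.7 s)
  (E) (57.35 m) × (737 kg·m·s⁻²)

Reference: N·m = kg·m·s⁻²·m = kg·m²·s⁻².
Each option:
  (A) [kg·m²·s⁻²] / [mol] = kg·m²·s⁻²·mol⁻¹
  (B) [kg] · [m²·s⁻²·K⁻¹] = kg·m²·s⁻²·K⁻¹
  (C) [s·A] · [kg·m·s⁻³·A⁻¹] = kg·m·s⁻²
  (D) [kg·m²·s⁻²] / [s] = kg·m²·s⁻³
  (E) [m] · [kg·m·s⁻²] = kg·m²·s⁻²  ← same
Only (E) matches kg·m²·s⁻².

(E)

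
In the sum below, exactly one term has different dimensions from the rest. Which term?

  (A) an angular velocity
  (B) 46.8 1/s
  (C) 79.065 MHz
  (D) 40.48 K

(D)

Work out the base dimensions of each:
  (A) [angular velocity] = s⁻¹
  (B) s⁻¹
  (C) Hz = s⁻¹
  (D) K
All reduce to s⁻¹ except (D), which is K.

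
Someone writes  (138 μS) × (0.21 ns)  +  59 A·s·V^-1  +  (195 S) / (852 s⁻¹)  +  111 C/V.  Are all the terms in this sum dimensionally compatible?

Yes

In SI base units:
  (138 μS) × (0.21 ns):  [kg⁻¹·m⁻²·s³·A²] · [s] = kg⁻¹·m⁻²·s⁴·A²
  59 A·s·V^-1:  A·s·V⁻¹ = A·s·(J·C⁻¹)⁻¹ = kg⁻¹·m⁻²·s⁴·A²
  (195 S) / (852 s⁻¹):  [kg⁻¹·m⁻²·s³·A²] / [s⁻¹] = kg⁻¹·m⁻²·s⁴·A²
  111 C/V:  C·V⁻¹ = s·A·(J·C⁻¹)⁻¹ = kg⁻¹·m⁻²·s⁴·A²
Every term reduces to kg⁻¹·m⁻²·s⁴·A².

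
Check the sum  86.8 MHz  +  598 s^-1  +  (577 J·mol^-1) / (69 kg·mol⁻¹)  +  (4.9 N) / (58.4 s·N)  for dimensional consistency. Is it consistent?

Reduce each to base SI dimensions:
  86.8 MHz:  Hz = s⁻¹
  598 s^-1:  s⁻¹
  (577 J·mol^-1) / (69 kg·mol⁻¹):  [kg·m²·s⁻²·mol⁻¹] / [kg·mol⁻¹] = m²·s⁻²
  (4.9 N) / (58.4 s·N):  [kg·m·s⁻²] / [kg·m·s⁻¹] = s⁻¹
The terms do not share a single dimension (m²·s⁻² vs s⁻¹).

No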